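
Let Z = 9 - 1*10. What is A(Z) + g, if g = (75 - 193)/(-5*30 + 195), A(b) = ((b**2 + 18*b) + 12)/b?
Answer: 107/45 ≈ 2.3778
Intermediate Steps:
Z = -1 (Z = 9 - 10 = -1)
A(b) = (12 + b**2 + 18*b)/b
g = -118/45 (g = -118/(-150 + 195) = -118/45 ≈ -2.6222)
A(Z) + g = (18 - 1 + 12/(-1)) - 118/45 = (18 - 1 + 12*(-1)) - 118/45 = (18 - 1 - 12) - 118/45 = 5 - 118/45 = 107/45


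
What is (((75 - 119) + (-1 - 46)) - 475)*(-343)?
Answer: 194138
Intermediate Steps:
(((75 - 119) + (-1 - 46)) - 475)*(-343) = ((-44 - 47) - 475)*(-343) = (-91 - 475)*(-343) = -566*(-343) = 194138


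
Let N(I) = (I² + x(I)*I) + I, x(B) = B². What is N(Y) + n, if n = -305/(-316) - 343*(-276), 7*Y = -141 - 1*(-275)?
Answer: 11063102191/108388 ≈ 1.0207e+5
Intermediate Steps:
Y = 134/7 (Y = (-141 - 1*(-275))/7 = (-141 + 275)/7 = (⅐)*134 = 134/7 ≈ 19.143)
N(I) = I + I² + I³ (N(I) = (I² + I²*I) + I = (I² + I³) + I = I + I² + I³)
n = 29915393/316 (n = -305*(-1/316) + 94668 = 305/316 + 94668 = 29915393/316 ≈ 94669.)
N(Y) + n = 134*(1 + 134/7 + (134/7)²)/7 + 29915393/316 = 134*(1 + 134/7 + 17956/49)/7 + 29915393/316 = (134/7)*(18943/49) + 29915393/316 = 2538362/343 + 29915393/316 = 11063102191/108388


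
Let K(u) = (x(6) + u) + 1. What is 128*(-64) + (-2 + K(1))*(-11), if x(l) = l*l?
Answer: -8588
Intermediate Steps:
x(l) = l²
K(u) = 37 + u (K(u) = (6² + u) + 1 = (36 + u) + 1 = 37 + u)
128*(-64) + (-2 + K(1))*(-11) = 128*(-64) + (-2 + (37 + 1))*(-11) = -8192 + (-2 + 38)*(-11) = -8192 + 36*(-11) = -8192 - 396 = -8588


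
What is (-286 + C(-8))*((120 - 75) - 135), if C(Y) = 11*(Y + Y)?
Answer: 41580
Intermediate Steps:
C(Y) = 22*Y (C(Y) = 11*(2*Y) = 22*Y)
(-286 + C(-8))*((120 - 75) - 135) = (-286 + 22*(-8))*((120 - 75) - 135) = (-286 - 176)*(45 - 135) = -462*(-90) = 41580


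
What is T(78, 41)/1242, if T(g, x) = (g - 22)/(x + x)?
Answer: 14/25461 ≈ 0.00054986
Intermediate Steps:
T(g, x) = (-22 + g)/(2*x) (T(g, x) = (-22 + g)/((2*x)) = (-22 + g)*(1/(2*x)) = (-22 + g)/(2*x))
T(78, 41)/1242 = ((½)*(-22 + 78)/41)/1242 = ((½)*(1/41)*56)*(1/1242) = (28/41)*(1/1242) = 14/25461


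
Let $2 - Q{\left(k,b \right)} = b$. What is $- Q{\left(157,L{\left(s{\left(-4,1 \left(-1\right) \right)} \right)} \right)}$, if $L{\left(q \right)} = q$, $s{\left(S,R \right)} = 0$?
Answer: $-2$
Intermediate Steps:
$Q{\left(k,b \right)} = 2 - b$
$- Q{\left(157,L{\left(s{\left(-4,1 \left(-1\right) \right)} \right)} \right)} = - (2 - 0) = - (2 + 0) = \left(-1\right) 2 = -2$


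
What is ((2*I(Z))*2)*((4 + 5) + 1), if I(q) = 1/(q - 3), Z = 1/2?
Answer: -16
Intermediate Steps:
Z = ½ ≈ 0.50000
I(q) = 1/(-3 + q)
((2*I(Z))*2)*((4 + 5) + 1) = ((2/(-3 + ½))*2)*((4 + 5) + 1) = ((2/(-5/2))*2)*(9 + 1) = ((2*(-⅖))*2)*10 = -⅘*2*10 = -8/5*10 = -16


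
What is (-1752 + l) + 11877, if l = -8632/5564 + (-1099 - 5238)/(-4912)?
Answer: 5321400667/525584 ≈ 10125.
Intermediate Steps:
l = -137333/525584 (l = -8632*1/5564 - 6337*(-1/4912) = -166/107 + 6337/4912 = -137333/525584 ≈ -0.26130)
(-1752 + l) + 11877 = (-1752 - 137333/525584) + 11877 = -920960501/525584 + 11877 = 5321400667/525584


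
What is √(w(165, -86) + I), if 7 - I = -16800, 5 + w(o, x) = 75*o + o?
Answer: √29342 ≈ 171.30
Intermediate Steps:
w(o, x) = -5 + 76*o (w(o, x) = -5 + (75*o + o) = -5 + 76*o)
I = 16807 (I = 7 - 1*(-16800) = 7 + 16800 = 16807)
√(w(165, -86) + I) = √((-5 + 76*165) + 16807) = √((-5 + 12540) + 16807) = √(12535 + 16807) = √29342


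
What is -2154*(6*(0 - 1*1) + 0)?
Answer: 12924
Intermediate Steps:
-2154*(6*(0 - 1*1) + 0) = -2154*(6*(0 - 1) + 0) = -2154*(6*(-1) + 0) = -2154*(-6 + 0) = -2154*(-6) = 12924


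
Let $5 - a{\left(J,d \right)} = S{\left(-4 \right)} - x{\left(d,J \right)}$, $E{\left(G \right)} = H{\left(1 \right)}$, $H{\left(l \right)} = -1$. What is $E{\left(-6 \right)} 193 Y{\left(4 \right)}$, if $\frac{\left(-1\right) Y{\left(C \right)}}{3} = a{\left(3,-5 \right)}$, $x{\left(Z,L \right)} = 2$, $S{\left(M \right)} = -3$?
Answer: $5790$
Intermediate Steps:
$E{\left(G \right)} = -1$
$a{\left(J,d \right)} = 10$ ($a{\left(J,d \right)} = 5 - \left(-3 - 2\right) = 5 - -5 = 5 + 5 = 10$)
$Y{\left(C \right)} = -30$ ($Y{\left(C \right)} = \left(-3\right) 10 = -30$)
$E{\left(-6 \right)} 193 Y{\left(4 \right)} = \left(-1\right) 193 \left(-30\right) = \left(-193\right) \left(-30\right) = 5790$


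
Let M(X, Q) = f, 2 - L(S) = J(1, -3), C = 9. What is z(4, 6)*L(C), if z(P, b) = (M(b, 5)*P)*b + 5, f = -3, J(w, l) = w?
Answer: -67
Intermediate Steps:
L(S) = 1 (L(S) = 2 - 1*1 = 2 - 1 = 1)
M(X, Q) = -3
z(P, b) = 5 - 3*P*b (z(P, b) = (-3*P)*b + 5 = -3*P*b + 5 = 5 - 3*P*b)
z(4, 6)*L(C) = (5 - 3*4*6)*1 = (5 - 72)*1 = -67*1 = -67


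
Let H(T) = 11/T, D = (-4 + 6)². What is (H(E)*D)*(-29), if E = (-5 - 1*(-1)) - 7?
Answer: 116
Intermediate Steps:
D = 4 (D = 2² = 4)
E = -11 (E = (-5 + 1) - 7 = -4 - 7 = -11)
(H(E)*D)*(-29) = ((11/(-11))*4)*(-29) = ((11*(-1/11))*4)*(-29) = -1*4*(-29) = -4*(-29) = 116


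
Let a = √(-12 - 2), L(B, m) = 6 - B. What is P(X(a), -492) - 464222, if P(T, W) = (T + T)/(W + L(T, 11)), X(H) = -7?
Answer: -222362324/479 ≈ -4.6422e+5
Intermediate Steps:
a = I*√14 (a = √(-14) = I*√14 ≈ 3.7417*I)
P(T, W) = 2*T/(6 + W - T) (P(T, W) = (T + T)/(W + (6 - T)) = (2*T)/(6 + W - T) = 2*T/(6 + W - T))
P(X(a), -492) - 464222 = 2*(-7)/(6 - 492 - 1*(-7)) - 464222 = 2*(-7)/(6 - 492 + 7) - 464222 = 2*(-7)/(-479) - 464222 = 2*(-7)*(-1/479) - 464222 = 14/479 - 464222 = -222362324/479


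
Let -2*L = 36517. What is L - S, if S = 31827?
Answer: -100171/2 ≈ -50086.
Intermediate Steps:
L = -36517/2 (L = -1/2*36517 = -36517/2 ≈ -18259.)
L - S = -36517/2 - 1*31827 = -36517/2 - 31827 = -100171/2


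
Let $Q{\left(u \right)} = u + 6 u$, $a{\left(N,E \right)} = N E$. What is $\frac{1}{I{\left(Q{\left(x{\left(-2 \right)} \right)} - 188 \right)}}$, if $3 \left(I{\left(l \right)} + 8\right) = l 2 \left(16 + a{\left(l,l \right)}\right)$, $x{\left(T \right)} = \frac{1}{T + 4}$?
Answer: $- \frac{4}{16755707} \approx -2.3872 \cdot 10^{-7}$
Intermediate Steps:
$x{\left(T \right)} = \frac{1}{4 + T}$
$a{\left(N,E \right)} = E N$
$Q{\left(u \right)} = 7 u$
$I{\left(l \right)} = -8 + \frac{2 l \left(16 + l^{2}\right)}{3}$ ($I{\left(l \right)} = -8 + \frac{l 2 \left(16 + l l\right)}{3} = -8 + \frac{2 l \left(16 + l^{2}\right)}{3}$)
$\frac{1}{I{\left(Q{\left(x{\left(-2 \right)} \right)} - 188 \right)}} = \frac{1}{-8 + \frac{2 \left(\frac{7}{4 - 2} - 188\right)^{3}}{3} + \frac{32 \left(\frac{7}{4 - 2} - 188\right)}{3}} = \frac{1}{-8 + \frac{2 \left(\frac{7}{2} - 188\right)^{3}}{3} + \frac{32 \left(\frac{7}{2} - 188\right)}{3}} = \frac{1}{-8 + \frac{2 \left(- \frac{369}{2}\right)^{3}}{3} + \frac{32}{3} \left(- \frac{369}{2}\right)} = \frac{1}{-8 + \frac{2}{3} \left(- \frac{50243409}{8}\right) - 1968} = \frac{1}{-8 - \frac{16747803}{4} - 1968} = \frac{1}{- \frac{16755707}{4}} = - \frac{4}{16755707}$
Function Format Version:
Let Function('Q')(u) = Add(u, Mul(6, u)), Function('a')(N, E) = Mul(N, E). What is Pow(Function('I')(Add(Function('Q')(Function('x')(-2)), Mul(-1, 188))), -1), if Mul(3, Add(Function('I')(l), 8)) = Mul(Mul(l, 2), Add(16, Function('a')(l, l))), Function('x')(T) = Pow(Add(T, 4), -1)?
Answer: Rational(-4, 16755707) ≈ -2.3872e-7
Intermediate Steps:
Function('x')(T) = Pow(Add(4, T), -1)
Function('a')(N, E) = Mul(E, N)
Function('Q')(u) = Mul(7, u)
Function('I')(l) = Add(-8, Mul(Rational(2, 3), l, Add(16, Pow(l, 2)))) (Function('I')(l) = Add(-8, Mul(Rational(1, 3), Mul(Mul(l, 2), Add(16, Mul(l, l))))) = Add(-8, Mul(Rational(1, 3), Mul(Mul(2, l), Add(16, Pow(l, 2))))) = Add(-8, Mul(Rational(1, 3), Mul(2, l, Add(16, Pow(l, 2))))) = Add(-8, Mul(Rational(2, 3), l, Add(16, Pow(l, 2)))))
Pow(Function('I')(Add(Function('Q')(Function('x')(-2)), Mul(-1, 188))), -1) = Pow(Add(-8, Mul(Rational(2, 3), Pow(Add(Mul(7, Pow(Add(4, -2), -1)), Mul(-1, 188)), 3)), Mul(Rational(32, 3), Add(Mul(7, Pow(Add(4, -2), -1)), Mul(-1, 188)))), -1) = Pow(Add(-8, Mul(Rational(2, 3), Pow(Add(Mul(7, Pow(2, -1)), -188), 3)), Mul(Rational(32, 3), Add(Mul(7, Pow(2, -1)), -188))), -1) = Pow(Add(-8, Mul(Rational(2, 3), Pow(Add(Mul(7, Rational(1, 2)), -188), 3)), Mul(Rational(32, 3), Add(Mul(7, Rational(1, 2)), -188))), -1) = Pow(Add(-8, Mul(Rational(2, 3), Pow(Add(Rational(7, 2), -188), 3)), Mul(Rational(32, 3), Add(Rational(7, 2), -188))), -1) = Pow(Add(-8, Mul(Rational(2, 3), Pow(Rational(-369, 2), 3)), Mul(Rational(32, 3), Rational(-369, 2))), -1) = Pow(Add(-8, Mul(Rational(2, 3), Rational(-50243409, 8)), -1968), -1) = Pow(Add(-8, Rational(-16747803, 4), -1968), -1) = Pow(Rational(-16755707, 4), -1) = Rational(-4, 16755707)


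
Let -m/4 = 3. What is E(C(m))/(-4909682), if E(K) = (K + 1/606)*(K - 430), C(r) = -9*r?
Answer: 10537289/1487633646 ≈ 0.0070833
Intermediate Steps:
m = -12 (m = -4*3 = -12)
E(K) = (-430 + K)*(1/606 + K) (E(K) = (K + 1/606)*(-430 + K) = (1/606 + K)*(-430 + K) = (-430 + K)*(1/606 + K))
E(C(m))/(-4909682) = (-215/303 + (-9*(-12))² - (-781737)*(-12)/202)/(-4909682) = (-215/303 + 108² - 260579/606*108)*(-1/4909682) = (-215/303 + 11664 - 4690422/101)*(-1/4909682) = -10537289/303*(-1/4909682) = 10537289/1487633646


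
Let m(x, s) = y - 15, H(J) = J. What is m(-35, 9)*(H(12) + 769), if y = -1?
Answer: -12496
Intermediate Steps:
m(x, s) = -16 (m(x, s) = -1 - 15 = -16)
m(-35, 9)*(H(12) + 769) = -16*(12 + 769) = -16*781 = -12496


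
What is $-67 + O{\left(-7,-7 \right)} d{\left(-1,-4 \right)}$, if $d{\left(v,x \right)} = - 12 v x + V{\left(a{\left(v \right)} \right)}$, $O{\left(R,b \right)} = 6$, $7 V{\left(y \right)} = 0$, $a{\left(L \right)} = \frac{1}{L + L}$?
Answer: $-355$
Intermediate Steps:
$a{\left(L \right)} = \frac{1}{2 L}$
$V{\left(y \right)} = 0$ ($V{\left(y \right)} = \frac{1}{7} \cdot 0 = 0$)
$d{\left(v,x \right)} = - 12 v x$ ($d{\left(v,x \right)} = - 12 v x + 0 = - 12 v x$)
$-67 + O{\left(-7,-7 \right)} d{\left(-1,-4 \right)} = -67 + 6 \left(\left(-12\right) \left(-1\right) \left(-4\right)\right) = -67 + 6 \left(-48\right) = -67 - 288 = -355$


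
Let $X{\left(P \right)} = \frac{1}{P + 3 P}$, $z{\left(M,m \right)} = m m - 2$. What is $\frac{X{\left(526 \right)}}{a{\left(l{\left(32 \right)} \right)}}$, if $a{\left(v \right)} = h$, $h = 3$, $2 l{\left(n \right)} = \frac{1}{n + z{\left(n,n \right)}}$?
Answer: $\frac{1}{6312} \approx 0.00015843$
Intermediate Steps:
$z{\left(M,m \right)} = -2 + m^{2}$ ($z{\left(M,m \right)} = m^{2} - 2 = -2 + m^{2}$)
$l{\left(n \right)} = \frac{1}{2 \left(-2 + n + n^{2}\right)}$ ($l{\left(n \right)} = \frac{1}{2 \left(n + \left(-2 + n^{2}\right)\right)} = \frac{1}{2 \left(-2 + n + n^{2}\right)}$)
$X{\left(P \right)} = \frac{1}{4 P}$
$a{\left(v \right)} = 3$
$\frac{X{\left(526 \right)}}{a{\left(l{\left(32 \right)} \right)}} = \frac{\frac{1}{4} \cdot \frac{1}{526}}{3} = \frac{1}{4} \cdot \frac{1}{526} \cdot \frac{1}{3} = \frac{1}{2104} \cdot \frac{1}{3} = \frac{1}{6312}$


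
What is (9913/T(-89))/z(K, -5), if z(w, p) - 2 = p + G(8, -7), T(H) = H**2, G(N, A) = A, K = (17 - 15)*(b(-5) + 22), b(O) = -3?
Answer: -9913/79210 ≈ -0.12515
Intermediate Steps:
K = 38 (K = (17 - 15)*(-3 + 22) = 2*19 = 38)
z(w, p) = -5 + p (z(w, p) = 2 + (p - 7) = 2 + (-7 + p) = -5 + p)
(9913/T(-89))/z(K, -5) = (9913/((-89)**2))/(-5 - 5) = (9913/7921)/(-10) = (9913*(1/7921))*(-1/10) = (9913/7921)*(-1/10) = -9913/79210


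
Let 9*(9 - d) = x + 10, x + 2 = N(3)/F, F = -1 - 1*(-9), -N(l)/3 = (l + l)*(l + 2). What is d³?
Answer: 38272753/46656 ≈ 820.32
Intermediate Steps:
N(l) = -6*l*(2 + l) (N(l) = -3*(l + l)*(l + 2) = -3*2*l*(2 + l) = -6*l*(2 + l))
F = 8 (F = -1 + 9 = 8)
x = -53/4 (x = -2 - 6*3*(2 + 3)/8 = -2 - 6*3*5*(⅛) = -2 - 90*⅛ = -2 - 45/4 = -53/4 ≈ -13.250)
d = 337/36 (d = 9 - (-53/4 + 10)/9 = 9 - ⅑*(-13/4) = 9 + 13/36 = 337/36 ≈ 9.3611)
d³ = (337/36)³ = 38272753/46656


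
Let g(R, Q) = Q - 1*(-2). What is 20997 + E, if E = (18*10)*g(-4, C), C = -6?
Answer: 20277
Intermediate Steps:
g(R, Q) = 2 + Q (g(R, Q) = Q + 2 = 2 + Q)
E = -720 (E = (18*10)*(2 - 6) = 180*(-4) = -720)
20997 + E = 20997 - 720 = 20277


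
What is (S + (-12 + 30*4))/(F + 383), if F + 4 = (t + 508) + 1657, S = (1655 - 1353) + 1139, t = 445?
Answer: 1549/2989 ≈ 0.51823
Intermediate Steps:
S = 1441 (S = 302 + 1139 = 1441)
F = 2606 (F = -4 + ((445 + 508) + 1657) = -4 + (953 + 1657) = -4 + 2610 = 2606)
(S + (-12 + 30*4))/(F + 383) = (1441 + (-12 + 30*4))/(2606 + 383) = (1441 + (-12 + 120))/2989 = (1441 + 108)*(1/2989) = 1549*(1/2989) = 1549/2989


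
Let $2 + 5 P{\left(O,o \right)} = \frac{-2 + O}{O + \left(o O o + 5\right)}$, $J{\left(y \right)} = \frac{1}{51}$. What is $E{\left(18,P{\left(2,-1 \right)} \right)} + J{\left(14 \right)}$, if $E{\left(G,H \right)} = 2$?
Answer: $\frac{103}{51} \approx 2.0196$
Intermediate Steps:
$J{\left(y \right)} = \frac{1}{51}$
$P{\left(O,o \right)} = - \frac{2}{5} + \frac{-2 + O}{5 \left(5 + O + O o^{2}\right)}$ ($P{\left(O,o \right)} = - \frac{2}{5} + \frac{\left(-2 + O\right) \frac{1}{O + \left(o O o + 5\right)}}{5} = - \frac{2}{5} + \frac{\left(-2 + O\right) \frac{1}{O + \left(O o o + 5\right)}}{5} = - \frac{2}{5} + \frac{\left(-2 + O\right) \frac{1}{O + \left(O o^{2} + 5\right)}}{5} = - \frac{2}{5} + \frac{\left(-2 + O\right) \frac{1}{O + \left(5 + O o^{2}\right)}}{5} = - \frac{2}{5} + \frac{\left(-2 + O\right) \frac{1}{5 + O + O o^{2}}}{5} = - \frac{2}{5} + \frac{\frac{1}{5 + O + O o^{2}} \left(-2 + O\right)}{5} = - \frac{2}{5} + \frac{-2 + O}{5 \left(5 + O + O o^{2}\right)}$)
$E{\left(18,P{\left(2,-1 \right)} \right)} + J{\left(14 \right)} = 2 + \frac{1}{51} = \frac{103}{51}$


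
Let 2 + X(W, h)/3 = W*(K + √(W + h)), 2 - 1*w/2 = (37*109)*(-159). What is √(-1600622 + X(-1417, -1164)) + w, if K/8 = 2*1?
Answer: 1282498 + √(-1668644 - 4251*I*√2581) ≈ 1.2826e+6 - 1294.5*I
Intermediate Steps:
K = 16 (K = 8*(2*1) = 8*2 = 16)
w = 1282498 (w = 4 - 2*37*109*(-159) = 4 - 8066*(-159) = 4 - 2*(-641247) = 4 + 1282494 = 1282498)
X(W, h) = -6 + 3*W*(16 + √(W + h)) (X(W, h) = -6 + 3*(W*(16 + √(W + h))) = -6 + 3*W*(16 + √(W + h)))
√(-1600622 + X(-1417, -1164)) + w = √(-1600622 + (-6 + 48*(-1417) + 3*(-1417)*√(-1417 - 1164))) + 1282498 = √(-1600622 + (-6 - 68016 + 3*(-1417)*√(-2581))) + 1282498 = √(-1600622 + (-6 - 68016 + 3*(-1417)*(I*√2581))) + 1282498 = √(-1600622 + (-6 - 68016 - 4251*I*√2581)) + 1282498 = √(-1600622 + (-68022 - 4251*I*√2581)) + 1282498 = √(-1668644 - 4251*I*√2581) + 1282498 = 1282498 + √(-1668644 - 4251*I*√2581)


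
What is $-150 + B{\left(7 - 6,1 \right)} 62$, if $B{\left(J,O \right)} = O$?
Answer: $-88$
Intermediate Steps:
$-150 + B{\left(7 - 6,1 \right)} 62 = -150 + 1 \cdot 62 = -150 + 62 = -88$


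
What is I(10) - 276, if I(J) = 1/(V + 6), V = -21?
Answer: -4141/15 ≈ -276.07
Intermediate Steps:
I(J) = -1/15 (I(J) = 1/(-21 + 6) = 1/(-15) = -1/15)
I(10) - 276 = -1/15 - 276 = -4141/15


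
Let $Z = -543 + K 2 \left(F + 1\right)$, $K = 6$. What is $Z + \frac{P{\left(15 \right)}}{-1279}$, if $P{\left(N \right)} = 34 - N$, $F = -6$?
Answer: $- \frac{771256}{1279} \approx -603.01$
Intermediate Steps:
$Z = -603$ ($Z = -543 + 6 \cdot 2 \left(-6 + 1\right) = -543 + 6 \cdot 2 \left(-5\right) = -543 + 6 \left(-10\right) = -543 - 60 = -603$)
$Z + \frac{P{\left(15 \right)}}{-1279} = -603 + \frac{34 - 15}{-1279} = -603 + \left(34 - 15\right) \left(- \frac{1}{1279}\right) = -603 + 19 \left(- \frac{1}{1279}\right) = -603 - \frac{19}{1279} = - \frac{771256}{1279}$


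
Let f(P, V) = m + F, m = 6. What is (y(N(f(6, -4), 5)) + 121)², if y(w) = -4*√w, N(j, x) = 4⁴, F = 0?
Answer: 3249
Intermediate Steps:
f(P, V) = 6 (f(P, V) = 6 + 0 = 6)
N(j, x) = 256
(y(N(f(6, -4), 5)) + 121)² = (-4*√256 + 121)² = (-4*16 + 121)² = (-64 + 121)² = 57² = 3249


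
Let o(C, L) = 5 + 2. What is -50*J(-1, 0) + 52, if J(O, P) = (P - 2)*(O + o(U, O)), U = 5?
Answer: 652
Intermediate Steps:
o(C, L) = 7
J(O, P) = (-2 + P)*(7 + O) (J(O, P) = (P - 2)*(O + 7) = (-2 + P)*(7 + O))
-50*J(-1, 0) + 52 = -50*(-14 - 2*(-1) + 7*0 - 1*0) + 52 = -50*(-14 + 2 + 0 + 0) + 52 = -50*(-12) + 52 = 600 + 52 = 652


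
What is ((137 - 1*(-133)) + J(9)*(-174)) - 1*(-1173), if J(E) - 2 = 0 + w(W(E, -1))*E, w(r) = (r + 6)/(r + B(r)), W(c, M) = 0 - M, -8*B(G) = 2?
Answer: -13521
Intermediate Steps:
B(G) = -1/4 (B(G) = -1/8*2 = -1/4)
W(c, M) = -M
w(r) = (6 + r)/(-1/4 + r) (w(r) = (r + 6)/(r - 1/4) = (6 + r)/(-1/4 + r))
J(E) = 2 + 28*E/3 (J(E) = 2 + (0 + (4*(6 - 1*(-1))/(-1 + 4*(-1*(-1))))*E) = 2 + (0 + (4*(6 + 1)/(-1 + 4*1))*E) = 2 + (0 + (4*7/(-1 + 4))*E) = 2 + (0 + (4*7/3)*E) = 2 + (0 + (4*(1/3)*7)*E) = 2 + (0 + 28*E/3) = 2 + 28*E/3)
((137 - 1*(-133)) + J(9)*(-174)) - 1*(-1173) = ((137 - 1*(-133)) + (2 + (28/3)*9)*(-174)) - 1*(-1173) = ((137 + 133) + (2 + 84)*(-174)) + 1173 = (270 + 86*(-174)) + 1173 = (270 - 14964) + 1173 = -14694 + 1173 = -13521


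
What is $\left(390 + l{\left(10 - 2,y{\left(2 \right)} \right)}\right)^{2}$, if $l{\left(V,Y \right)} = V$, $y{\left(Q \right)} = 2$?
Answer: $158404$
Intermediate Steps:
$\left(390 + l{\left(10 - 2,y{\left(2 \right)} \right)}\right)^{2} = \left(390 + \left(10 - 2\right)\right)^{2} = \left(390 + 8\right)^{2} = 398^{2} = 158404$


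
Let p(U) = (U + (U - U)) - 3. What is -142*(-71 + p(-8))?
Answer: 11644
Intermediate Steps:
p(U) = -3 + U (p(U) = (U + 0) - 3 = U - 3 = -3 + U)
-142*(-71 + p(-8)) = -142*(-71 + (-3 - 8)) = -142*(-71 - 11) = -142*(-82) = 11644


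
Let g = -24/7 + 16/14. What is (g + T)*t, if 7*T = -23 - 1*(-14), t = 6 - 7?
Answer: 25/7 ≈ 3.5714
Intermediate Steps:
t = -1
T = -9/7 (T = (-23 - 1*(-14))/7 = (-23 + 14)/7 = (1/7)*(-9) = -9/7 ≈ -1.2857)
g = -16/7 (g = -24*1/7 + 16*(1/14) = -24/7 + 8/7 = -16/7 ≈ -2.2857)
(g + T)*t = (-16/7 - 9/7)*(-1) = -25/7*(-1) = 25/7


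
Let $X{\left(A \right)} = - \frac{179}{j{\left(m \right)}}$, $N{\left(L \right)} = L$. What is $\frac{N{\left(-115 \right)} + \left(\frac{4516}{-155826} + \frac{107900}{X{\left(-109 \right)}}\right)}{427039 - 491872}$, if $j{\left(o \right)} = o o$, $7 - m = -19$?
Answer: $\frac{5684609628487}{904188701691} \approx 6.287$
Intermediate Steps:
$m = 26$ ($m = 7 - -19 = 7 + 19 = 26$)
$j{\left(o \right)} = o^{2}$
$X{\left(A \right)} = - \frac{179}{676}$ ($X{\left(A \right)} = - \frac{179}{26^{2}} = - \frac{179}{676}$)
$\frac{N{\left(-115 \right)} + \left(\frac{4516}{-155826} + \frac{107900}{X{\left(-109 \right)}}\right)}{427039 - 491872} = \frac{-115 + \left(\frac{4516}{-155826} + \frac{107900}{- \frac{179}{676}}\right)}{427039 - 491872} = \frac{-115 + \left(4516 \left(- \frac{1}{155826}\right) + 107900 \left(- \frac{676}{179}\right)\right)}{-64833} = \left(-115 - \frac{5683005789382}{13946427}\right) \left(- \frac{1}{64833}\right) = \left(- \frac{5684609628487}{13946427}\right) \left(- \frac{1}{64833}\right) = \frac{5684609628487}{904188701691}$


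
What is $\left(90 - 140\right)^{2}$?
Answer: $2500$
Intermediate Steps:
$\left(90 - 140\right)^{2} = \left(-50\right)^{2} = 2500$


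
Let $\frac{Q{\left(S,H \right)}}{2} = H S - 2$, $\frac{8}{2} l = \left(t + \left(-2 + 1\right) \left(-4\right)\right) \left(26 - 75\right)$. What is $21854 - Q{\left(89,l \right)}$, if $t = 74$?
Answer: $191937$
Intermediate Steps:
$l = - \frac{1911}{2}$ ($l = \frac{\left(74 + \left(-2 + 1\right) \left(-4\right)\right) \left(26 - 75\right)}{4} = \frac{\left(74 - -4\right) \left(-49\right)}{4} = \frac{\left(74 + 4\right) \left(-49\right)}{4} = \frac{78 \left(-49\right)}{4} = \frac{1}{4} \left(-3822\right) = - \frac{1911}{2} \approx -955.5$)
$Q{\left(S,H \right)} = -4 + 2 H S$ ($Q{\left(S,H \right)} = 2 \left(H S - 2\right) = 2 \left(-2 + H S\right) = -4 + 2 H S$)
$21854 - Q{\left(89,l \right)} = 21854 - \left(-4 + 2 \left(- \frac{1911}{2}\right) 89\right) = 21854 - \left(-4 - 170079\right) = 21854 - -170083 = 21854 + 170083 = 191937$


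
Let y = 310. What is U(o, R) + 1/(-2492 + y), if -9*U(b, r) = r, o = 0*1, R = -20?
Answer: 43631/19638 ≈ 2.2218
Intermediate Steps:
o = 0
U(b, r) = -r/9
U(o, R) + 1/(-2492 + y) = -⅑*(-20) + 1/(-2492 + 310) = 20/9 + 1/(-2182) = 20/9 - 1/2182 = 43631/19638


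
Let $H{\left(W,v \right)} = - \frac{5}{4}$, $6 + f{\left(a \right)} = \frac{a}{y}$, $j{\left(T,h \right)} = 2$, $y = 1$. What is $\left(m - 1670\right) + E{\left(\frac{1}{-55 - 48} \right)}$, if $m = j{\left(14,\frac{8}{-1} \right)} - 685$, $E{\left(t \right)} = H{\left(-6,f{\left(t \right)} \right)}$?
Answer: $- \frac{9417}{4} \approx -2354.3$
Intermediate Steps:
$f{\left(a \right)} = -6 + a$ ($f{\left(a \right)} = -6 + \frac{a}{1} = -6 + a 1 = -6 + a$)
$H{\left(W,v \right)} = - \frac{5}{4}$ ($H{\left(W,v \right)} = \left(-5\right) \frac{1}{4} = - \frac{5}{4}$)
$E{\left(t \right)} = - \frac{5}{4}$
$m = -683$ ($m = 2 - 685 = -683$)
$\left(m - 1670\right) + E{\left(\frac{1}{-55 - 48} \right)} = \left(-683 - 1670\right) - \frac{5}{4} = -2353 - \frac{5}{4} = - \frac{9417}{4}$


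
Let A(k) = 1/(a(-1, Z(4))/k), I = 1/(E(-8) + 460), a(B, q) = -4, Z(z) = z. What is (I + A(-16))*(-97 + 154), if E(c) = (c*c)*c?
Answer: 11799/52 ≈ 226.90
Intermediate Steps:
E(c) = c³ (E(c) = c²*c = c³)
I = -1/52 (I = 1/((-8)³ + 460) = 1/(-512 + 460) = 1/(-52) = -1/52 ≈ -0.019231)
A(k) = -k/4 (A(k) = 1/(-4/k) = -k/4)
(I + A(-16))*(-97 + 154) = (-1/52 - ¼*(-16))*(-97 + 154) = (-1/52 + 4)*57 = (207/52)*57 = 11799/52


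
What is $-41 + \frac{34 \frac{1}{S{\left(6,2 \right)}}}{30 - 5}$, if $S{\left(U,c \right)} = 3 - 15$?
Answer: $- \frac{6167}{150} \approx -41.113$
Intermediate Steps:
$S{\left(U,c \right)} = -12$ ($S{\left(U,c \right)} = 3 - 15 = -12$)
$-41 + \frac{34 \frac{1}{S{\left(6,2 \right)}}}{30 - 5} = -41 + \frac{34 \frac{1}{-12}}{30 - 5} = -41 + \frac{34 \left(- \frac{1}{12}\right)}{25} = -41 + \frac{1}{25} \left(- \frac{17}{6}\right) = -41 - \frac{17}{150} = - \frac{6167}{150}$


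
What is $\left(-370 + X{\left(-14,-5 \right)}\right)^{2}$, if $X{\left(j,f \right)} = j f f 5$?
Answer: $4494400$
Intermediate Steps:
$X{\left(j,f \right)} = 5 j f^{2}$ ($X{\left(j,f \right)} = j f^{2} \cdot 5 = 5 j f^{2}$)
$\left(-370 + X{\left(-14,-5 \right)}\right)^{2} = \left(-370 + 5 \left(-14\right) \left(-5\right)^{2}\right)^{2} = \left(-370 + 5 \left(-14\right) 25\right)^{2} = \left(-370 - 1750\right)^{2} = \left(-2120\right)^{2} = 4494400$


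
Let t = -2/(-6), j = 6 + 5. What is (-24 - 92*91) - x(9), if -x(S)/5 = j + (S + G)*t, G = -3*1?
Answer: -8331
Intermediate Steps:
G = -3
j = 11
t = ⅓ (t = -2*(-⅙) = ⅓ ≈ 0.33333)
x(S) = -50 - 5*S/3 (x(S) = -5*(11 + (S - 3)*(⅓)) = -5*(11 + (-3 + S)*(⅓)) = -5*(11 + (-1 + S/3)) = -5*(10 + S/3) = -50 - 5*S/3)
(-24 - 92*91) - x(9) = (-24 - 92*91) - (-50 - 5/3*9) = (-24 - 8372) - (-50 - 15) = -8396 - 1*(-65) = -8396 + 65 = -8331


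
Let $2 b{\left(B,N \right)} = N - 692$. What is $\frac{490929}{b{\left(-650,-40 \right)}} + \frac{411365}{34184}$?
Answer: $- \frac{2771892891}{2085224} \approx -1329.3$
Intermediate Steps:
$b{\left(B,N \right)} = -346 + \frac{N}{2}$ ($b{\left(B,N \right)} = \frac{N - 692}{2} = \frac{-692 + N}{2} = -346 + \frac{N}{2}$)
$\frac{490929}{b{\left(-650,-40 \right)}} + \frac{411365}{34184} = \frac{490929}{-346 + \frac{1}{2} \left(-40\right)} + \frac{411365}{34184} = \frac{490929}{-346 - 20} + 411365 \cdot \frac{1}{34184} = \frac{490929}{-366} + \frac{411365}{34184} = 490929 \left(- \frac{1}{366}\right) + \frac{411365}{34184} = - \frac{163643}{122} + \frac{411365}{34184} = - \frac{2771892891}{2085224}$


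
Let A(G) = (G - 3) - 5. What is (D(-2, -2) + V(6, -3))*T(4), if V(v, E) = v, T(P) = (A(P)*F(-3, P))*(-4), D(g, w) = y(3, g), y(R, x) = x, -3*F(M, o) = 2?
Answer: -128/3 ≈ -42.667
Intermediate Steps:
F(M, o) = -⅔ (F(M, o) = -⅓*2 = -⅔)
A(G) = -8 + G (A(G) = (-3 + G) - 5 = -8 + G)
D(g, w) = g
T(P) = -64/3 + 8*P/3 (T(P) = ((-8 + P)*(-⅔))*(-4) = (16/3 - 2*P/3)*(-4) = -64/3 + 8*P/3)
(D(-2, -2) + V(6, -3))*T(4) = (-2 + 6)*(-64/3 + (8/3)*4) = 4*(-64/3 + 32/3) = 4*(-32/3) = -128/3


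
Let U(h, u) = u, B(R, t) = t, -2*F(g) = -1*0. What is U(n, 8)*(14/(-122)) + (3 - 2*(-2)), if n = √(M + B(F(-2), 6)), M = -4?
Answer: 371/61 ≈ 6.0820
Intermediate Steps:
F(g) = 0 (F(g) = -(-1)*0/2 = -½*0 = 0)
n = √2 (n = √(-4 + 6) = √2 ≈ 1.4142)
U(n, 8)*(14/(-122)) + (3 - 2*(-2)) = 8*(14/(-122)) + (3 - 2*(-2)) = 8*(14*(-1/122)) + (3 + 4) = 8*(-7/61) + 7 = -56/61 + 7 = 371/61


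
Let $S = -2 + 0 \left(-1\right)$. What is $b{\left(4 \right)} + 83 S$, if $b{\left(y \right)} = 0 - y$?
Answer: $-170$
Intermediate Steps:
$b{\left(y \right)} = - y$
$S = -2$ ($S = -2 + 0 = -2$)
$b{\left(4 \right)} + 83 S = \left(-1\right) 4 + 83 \left(-2\right) = -4 - 166 = -170$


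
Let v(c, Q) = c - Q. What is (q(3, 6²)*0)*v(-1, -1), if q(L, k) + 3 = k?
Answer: 0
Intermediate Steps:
q(L, k) = -3 + k
(q(3, 6²)*0)*v(-1, -1) = ((-3 + 6²)*0)*(-1 - 1*(-1)) = ((-3 + 36)*0)*(-1 + 1) = (33*0)*0 = 0*0 = 0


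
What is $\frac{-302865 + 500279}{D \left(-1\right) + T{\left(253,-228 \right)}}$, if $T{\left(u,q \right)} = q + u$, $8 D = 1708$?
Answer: $- \frac{394828}{377} \approx -1047.3$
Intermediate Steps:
$D = \frac{427}{2}$ ($D = \frac{1}{8} \cdot 1708 = \frac{427}{2} \approx 213.5$)
$\frac{-302865 + 500279}{D \left(-1\right) + T{\left(253,-228 \right)}} = \frac{-302865 + 500279}{\frac{427}{2} \left(-1\right) + \left(-228 + 253\right)} = \frac{197414}{- \frac{427}{2} + 25} = \frac{197414}{- \frac{377}{2}} = 197414 \left(- \frac{2}{377}\right) = - \frac{394828}{377}$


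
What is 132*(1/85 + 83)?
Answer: 931392/85 ≈ 10958.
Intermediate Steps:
132*(1/85 + 83) = 132*(7056/85) = 931392/85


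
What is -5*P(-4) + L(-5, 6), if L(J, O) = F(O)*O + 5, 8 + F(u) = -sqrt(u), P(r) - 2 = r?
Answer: -33 - 6*sqrt(6) ≈ -47.697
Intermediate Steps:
P(r) = 2 + r
F(u) = -8 - sqrt(u)
L(J, O) = 5 + O*(-8 - sqrt(O)) (L(J, O) = (-8 - sqrt(O))*O + 5 = O*(-8 - sqrt(O)) + 5 = 5 + O*(-8 - sqrt(O)))
-5*P(-4) + L(-5, 6) = -5*(2 - 4) + (5 - 1*6*(8 + sqrt(6))) = -5*(-2) + (5 + (-48 - 6*sqrt(6))) = 10 + (-43 - 6*sqrt(6)) = -33 - 6*sqrt(6)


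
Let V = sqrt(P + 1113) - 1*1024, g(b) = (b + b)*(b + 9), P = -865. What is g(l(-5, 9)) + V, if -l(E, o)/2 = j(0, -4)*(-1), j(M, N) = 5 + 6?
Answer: 340 + 2*sqrt(62) ≈ 355.75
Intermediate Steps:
j(M, N) = 11
l(E, o) = 22 (l(E, o) = -22*(-1) = -2*(-11) = 22)
g(b) = 2*b*(9 + b) (g(b) = (2*b)*(9 + b) = 2*b*(9 + b))
V = -1024 + 2*sqrt(62) (V = sqrt(-865 + 1113) - 1*1024 = sqrt(248) - 1024 = 2*sqrt(62) - 1024 = -1024 + 2*sqrt(62) ≈ -1008.3)
g(l(-5, 9)) + V = 2*22*(9 + 22) + (-1024 + 2*sqrt(62)) = 2*22*31 + (-1024 + 2*sqrt(62)) = 1364 + (-1024 + 2*sqrt(62)) = 340 + 2*sqrt(62)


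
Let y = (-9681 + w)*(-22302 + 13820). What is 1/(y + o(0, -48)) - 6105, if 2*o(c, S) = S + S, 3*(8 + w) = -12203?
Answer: -2137067435577/350051996 ≈ -6105.0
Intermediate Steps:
w = -12227/3 (w = -8 + (1/3)*(-12203) = -8 - 12203/3 = -12227/3 ≈ -4075.7)
o(c, S) = S (o(c, S) = (S + S)/2 = (2*S)/2 = S)
y = 350052140/3 (y = (-9681 - 12227/3)*(-22302 + 13820) = -41270/3*(-8482) = 350052140/3 ≈ 1.1668e+8)
1/(y + o(0, -48)) - 6105 = 1/(350052140/3 - 48) - 6105 = 1/(350051996/3) - 6105 = 3/350051996 - 6105 = -2137067435577/350051996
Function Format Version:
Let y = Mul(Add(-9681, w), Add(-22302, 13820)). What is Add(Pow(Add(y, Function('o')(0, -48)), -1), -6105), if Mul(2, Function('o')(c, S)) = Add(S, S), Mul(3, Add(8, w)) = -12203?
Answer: Rational(-2137067435577, 350051996) ≈ -6105.0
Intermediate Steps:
w = Rational(-12227, 3) (w = Add(-8, Mul(Rational(1, 3), -12203)) = Add(-8, Rational(-12203, 3)) = Rational(-12227, 3) ≈ -4075.7)
Function('o')(c, S) = S (Function('o')(c, S) = Mul(Rational(1, 2), Add(S, S)) = Mul(Rational(1, 2), Mul(2, S)) = S)
y = Rational(350052140, 3) (y = Mul(Add(-9681, Rational(-12227, 3)), Add(-22302, 13820)) = Mul(Rational(-41270, 3), -8482) = Rational(350052140, 3) ≈ 1.1668e+8)
Add(Pow(Add(y, Function('o')(0, -48)), -1), -6105) = Add(Pow(Add(Rational(350052140, 3), -48), -1), -6105) = Add(Pow(Rational(350051996, 3), -1), -6105) = Add(Rational(3, 350051996), -6105) = Rational(-2137067435577, 350051996)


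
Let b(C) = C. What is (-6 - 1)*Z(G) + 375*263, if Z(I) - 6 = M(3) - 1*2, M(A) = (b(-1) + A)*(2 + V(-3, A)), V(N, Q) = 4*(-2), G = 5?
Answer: 98681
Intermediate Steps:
V(N, Q) = -8
M(A) = 6 - 6*A (M(A) = (-1 + A)*(2 - 8) = (-1 + A)*(-6) = 6 - 6*A)
Z(I) = -8 (Z(I) = 6 + ((6 - 6*3) - 1*2) = 6 + ((6 - 18) - 2) = 6 + (-12 - 2) = 6 - 14 = -8)
(-6 - 1)*Z(G) + 375*263 = (-6 - 1)*(-8) + 375*263 = -7*(-8) + 98625 = 56 + 98625 = 98681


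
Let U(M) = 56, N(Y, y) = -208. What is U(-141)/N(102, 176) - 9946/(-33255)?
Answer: 25811/864630 ≈ 0.029852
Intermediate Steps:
U(-141)/N(102, 176) - 9946/(-33255) = 56/(-208) - 9946/(-33255) = 56*(-1/208) - 9946*(-1/33255) = -7/26 + 9946/33255 = 25811/864630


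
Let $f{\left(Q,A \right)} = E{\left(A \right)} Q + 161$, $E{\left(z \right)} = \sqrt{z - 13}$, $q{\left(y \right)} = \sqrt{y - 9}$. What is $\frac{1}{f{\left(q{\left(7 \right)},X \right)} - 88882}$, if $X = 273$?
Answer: $- \frac{88721}{7871416361} - \frac{2 i \sqrt{130}}{7871416361} \approx -1.1271 \cdot 10^{-5} - 2.897 \cdot 10^{-9} i$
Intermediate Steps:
$q{\left(y \right)} = \sqrt{-9 + y}$
$E{\left(z \right)} = \sqrt{-13 + z}$
$f{\left(Q,A \right)} = 161 + Q \sqrt{-13 + A}$ ($f{\left(Q,A \right)} = \sqrt{-13 + A} Q + 161 = Q \sqrt{-13 + A} + 161 = 161 + Q \sqrt{-13 + A}$)
$\frac{1}{f{\left(q{\left(7 \right)},X \right)} - 88882} = \frac{1}{\left(161 + \sqrt{-9 + 7} \sqrt{-13 + 273}\right) - 88882} = \frac{1}{\left(161 + \sqrt{-2} \sqrt{260}\right) - 88882} = \frac{1}{\left(161 + i \sqrt{2} \cdot 2 \sqrt{65}\right) - 88882} = \frac{1}{\left(161 + 2 i \sqrt{130}\right) - 88882} = \frac{1}{-88721 + 2 i \sqrt{130}}$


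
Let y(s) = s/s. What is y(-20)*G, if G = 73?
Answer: 73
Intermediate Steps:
y(s) = 1
y(-20)*G = 1*73 = 73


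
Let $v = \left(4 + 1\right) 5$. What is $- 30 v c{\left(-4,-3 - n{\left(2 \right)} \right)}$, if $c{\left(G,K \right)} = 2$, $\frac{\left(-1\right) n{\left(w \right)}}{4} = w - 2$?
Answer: $-1500$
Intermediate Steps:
$n{\left(w \right)} = 8 - 4 w$ ($n{\left(w \right)} = - 4 \left(w - 2\right) = - 4 \left(-2 + w\right) = 8 - 4 w$)
$v = 25$ ($v = 5 \cdot 5 = 25$)
$- 30 v c{\left(-4,-3 - n{\left(2 \right)} \right)} = \left(-30\right) 25 \cdot 2 = \left(-750\right) 2 = -1500$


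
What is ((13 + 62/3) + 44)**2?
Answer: 54289/9 ≈ 6032.1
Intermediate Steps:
((13 + 62/3) + 44)**2 = (101/3 + 44)**2 = (233/3)**2 = 54289/9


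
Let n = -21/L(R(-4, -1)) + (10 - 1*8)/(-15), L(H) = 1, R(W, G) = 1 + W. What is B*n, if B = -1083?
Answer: 114437/5 ≈ 22887.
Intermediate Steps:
n = -317/15 (n = -21/1 + (10 - 1*8)/(-15) = -21*1 + (10 - 8)*(-1/15) = -21 + 2*(-1/15) = -21 - 2/15 = -317/15 ≈ -21.133)
B*n = -1083*(-317/15) = 114437/5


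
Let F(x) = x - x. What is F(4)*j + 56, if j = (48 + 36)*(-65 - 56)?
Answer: 56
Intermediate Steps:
F(x) = 0
j = -10164 (j = 84*(-121) = -10164)
F(4)*j + 56 = 0*(-10164) + 56 = 0 + 56 = 56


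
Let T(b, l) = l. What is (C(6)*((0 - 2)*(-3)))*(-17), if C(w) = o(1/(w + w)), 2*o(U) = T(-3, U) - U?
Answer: 0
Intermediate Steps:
o(U) = 0 (o(U) = (U - U)/2 = (½)*0 = 0)
C(w) = 0
(C(6)*((0 - 2)*(-3)))*(-17) = (0*((0 - 2)*(-3)))*(-17) = (0*(-2*(-3)))*(-17) = (0*6)*(-17) = 0*(-17) = 0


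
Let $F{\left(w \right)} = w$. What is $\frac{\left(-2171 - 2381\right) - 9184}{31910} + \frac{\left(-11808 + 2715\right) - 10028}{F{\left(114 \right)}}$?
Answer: $- \frac{305858507}{1818870} \approx -168.16$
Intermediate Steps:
$\frac{\left(-2171 - 2381\right) - 9184}{31910} + \frac{\left(-11808 + 2715\right) - 10028}{F{\left(114 \right)}} = \frac{\left(-2171 - 2381\right) - 9184}{31910} + \frac{\left(-11808 + 2715\right) - 10028}{114} = \left(-4552 - 9184\right) \frac{1}{31910} + \left(-9093 - 10028\right) \frac{1}{114} = \left(-13736\right) \frac{1}{31910} - \frac{19121}{114} = - \frac{6868}{15955} - \frac{19121}{114} = - \frac{305858507}{1818870}$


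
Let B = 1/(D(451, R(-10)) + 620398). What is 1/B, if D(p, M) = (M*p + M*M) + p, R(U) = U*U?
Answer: 675949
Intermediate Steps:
R(U) = U²
D(p, M) = p + M² + M*p (D(p, M) = (M*p + M²) + p = (M² + M*p) + p = p + M² + M*p)
B = 1/675949 (B = 1/((451 + ((-10)²)² + (-10)²*451) + 620398) = 1/((451 + 100² + 100*451) + 620398) = 1/((451 + 10000 + 45100) + 620398) = 1/(55551 + 620398) = 1/675949 ≈ 1.4794e-6)
1/B = 1/(1/675949) = 675949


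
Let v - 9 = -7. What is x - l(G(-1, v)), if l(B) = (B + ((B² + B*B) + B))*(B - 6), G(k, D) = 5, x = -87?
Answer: -27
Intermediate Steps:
v = 2 (v = 9 - 7 = 2)
l(B) = (-6 + B)*(2*B + 2*B²) (l(B) = (B + ((B² + B²) + B))*(-6 + B) = (B + (2*B² + B))*(-6 + B) = (B + (B + 2*B²))*(-6 + B) = (2*B + 2*B²)*(-6 + B) = (-6 + B)*(2*B + 2*B²))
x - l(G(-1, v)) = -87 - 2*5*(-6 + 5² - 5*5) = -87 - 2*5*(-6 + 25 - 25) = -87 - 2*5*(-6) = -87 - 1*(-60) = -87 + 60 = -27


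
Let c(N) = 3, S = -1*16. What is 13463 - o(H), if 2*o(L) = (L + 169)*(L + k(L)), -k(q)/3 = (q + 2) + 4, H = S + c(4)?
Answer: 12839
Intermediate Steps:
S = -16
H = -13 (H = -16 + 3 = -13)
k(q) = -18 - 3*q (k(q) = -3*((q + 2) + 4) = -3*((2 + q) + 4) = -3*(6 + q) = -18 - 3*q)
o(L) = (-18 - 2*L)*(169 + L)/2 (o(L) = ((L + 169)*(L + (-18 - 3*L)))/2 = ((169 + L)*(-18 - 2*L))/2 = ((-18 - 2*L)*(169 + L))/2 = (-18 - 2*L)*(169 + L)/2)
13463 - o(H) = 13463 - (-1521 - 1*(-13)**2 - 178*(-13)) = 13463 - (-1521 - 1*169 + 2314) = 13463 - (-1521 - 169 + 2314) = 13463 - 1*624 = 13463 - 624 = 12839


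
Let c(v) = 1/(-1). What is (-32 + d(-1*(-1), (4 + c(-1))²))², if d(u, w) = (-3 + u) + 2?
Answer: 1024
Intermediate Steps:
c(v) = -1 (c(v) = 1*(-1) = -1)
d(u, w) = -1 + u
(-32 + d(-1*(-1), (4 + c(-1))²))² = (-32 + (-1 - 1*(-1)))² = (-32 + (-1 + 1))² = (-32 + 0)² = (-32)² = 1024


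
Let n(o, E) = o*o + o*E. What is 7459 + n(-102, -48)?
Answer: 22759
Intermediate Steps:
n(o, E) = o² + E*o
7459 + n(-102, -48) = 7459 - 102*(-48 - 102) = 7459 - 102*(-150) = 7459 + 15300 = 22759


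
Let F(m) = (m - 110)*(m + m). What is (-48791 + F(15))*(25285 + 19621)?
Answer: -2318990746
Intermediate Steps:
F(m) = 2*m*(-110 + m) (F(m) = (-110 + m)*(2*m) = 2*m*(-110 + m))
(-48791 + F(15))*(25285 + 19621) = (-48791 + 2*15*(-110 + 15))*(25285 + 19621) = (-48791 + 2*15*(-95))*44906 = (-48791 - 2850)*44906 = -51641*44906 = -2318990746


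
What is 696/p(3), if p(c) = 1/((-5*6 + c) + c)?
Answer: -16704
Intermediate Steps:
p(c) = 1/(-30 + 2*c) (p(c) = 1/((-30 + c) + c) = 1/(-30 + 2*c))
696/p(3) = 696/((1/(2*(-15 + 3)))) = 696/(((1/2)/(-12))) = 696/(((1/2)*(-1/12))) = 696/(-1/24) = 696*(-24) = -16704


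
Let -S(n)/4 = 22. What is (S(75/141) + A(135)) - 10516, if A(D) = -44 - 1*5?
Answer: -10653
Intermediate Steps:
A(D) = -49 (A(D) = -44 - 5 = -49)
S(n) = -88 (S(n) = -4*22 = -88)
(S(75/141) + A(135)) - 10516 = (-88 - 49) - 10516 = -137 - 10516 = -10653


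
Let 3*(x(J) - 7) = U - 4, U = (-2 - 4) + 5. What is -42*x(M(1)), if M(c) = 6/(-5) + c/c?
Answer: -224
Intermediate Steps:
M(c) = -1/5 (M(c) = 6*(-1/5) + 1 = -6/5 + 1 = -1/5)
U = -1 (U = -6 + 5 = -1)
x(J) = 16/3 (x(J) = 7 + (-1 - 4)/3 = 7 + (1/3)*(-5) = 7 - 5/3 = 16/3)
-42*x(M(1)) = -42*16/3 = -224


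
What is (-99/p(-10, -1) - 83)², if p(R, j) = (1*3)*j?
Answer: 2500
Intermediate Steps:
p(R, j) = 3*j
(-99/p(-10, -1) - 83)² = (-99/(3*(-1)) - 83)² = (-99/(-3) - 83)² = (-99*(-⅓) - 83)² = (33 - 83)² = (-50)² = 2500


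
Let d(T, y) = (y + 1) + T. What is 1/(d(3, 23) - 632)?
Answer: -1/605 ≈ -0.0016529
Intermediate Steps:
d(T, y) = 1 + T + y (d(T, y) = (1 + y) + T = 1 + T + y)
1/(d(3, 23) - 632) = 1/((1 + 3 + 23) - 632) = 1/(27 - 632) = 1/(-605) = -1/605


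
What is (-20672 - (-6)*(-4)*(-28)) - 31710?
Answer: -51710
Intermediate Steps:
(-20672 - (-6)*(-4)*(-28)) - 31710 = (-20672 - 1*24*(-28)) - 31710 = (-20672 - 24*(-28)) - 31710 = (-20672 + 672) - 31710 = -20000 - 31710 = -51710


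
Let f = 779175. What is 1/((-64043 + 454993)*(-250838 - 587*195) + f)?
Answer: -1/142814428675 ≈ -7.0021e-12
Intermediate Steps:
1/((-64043 + 454993)*(-250838 - 587*195) + f) = 1/((-64043 + 454993)*(-250838 - 587*195) + 779175) = 1/(390950*(-250838 - 114465) + 779175) = 1/(390950*(-365303) + 779175) = 1/(-142815207850 + 779175) = 1/(-142814428675) = -1/142814428675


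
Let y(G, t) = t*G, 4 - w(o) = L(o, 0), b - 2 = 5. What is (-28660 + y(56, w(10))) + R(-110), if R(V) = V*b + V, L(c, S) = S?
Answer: -29316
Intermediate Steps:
b = 7 (b = 2 + 5 = 7)
w(o) = 4 (w(o) = 4 - 1*0 = 4 + 0 = 4)
R(V) = 8*V (R(V) = V*7 + V = 7*V + V = 8*V)
y(G, t) = G*t
(-28660 + y(56, w(10))) + R(-110) = (-28660 + 56*4) + 8*(-110) = (-28660 + 224) - 880 = -28436 - 880 = -29316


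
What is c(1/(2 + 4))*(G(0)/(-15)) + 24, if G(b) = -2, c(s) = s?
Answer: 1081/45 ≈ 24.022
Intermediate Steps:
c(1/(2 + 4))*(G(0)/(-15)) + 24 = (-2/(-15))/(2 + 4) + 24 = (-2*(-1/15))/6 + 24 = (1/6)*(2/15) + 24 = 1/45 + 24 = 1081/45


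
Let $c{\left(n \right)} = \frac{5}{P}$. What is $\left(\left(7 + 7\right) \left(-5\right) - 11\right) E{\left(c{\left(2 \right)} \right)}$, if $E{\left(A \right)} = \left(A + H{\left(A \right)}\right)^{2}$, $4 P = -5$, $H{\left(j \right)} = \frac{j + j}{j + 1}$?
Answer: $-144$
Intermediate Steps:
$H{\left(j \right)} = \frac{2 j}{1 + j}$
$P = - \frac{5}{4}$ ($P = \frac{1}{4} \left(-5\right) = - \frac{5}{4} \approx -1.25$)
$c{\left(n \right)} = -4$ ($c{\left(n \right)} = \frac{5}{- \frac{5}{4}} = 5 \left(- \frac{4}{5}\right) = -4$)
$E{\left(A \right)} = \left(A + \frac{2 A}{1 + A}\right)^{2}$
$\left(\left(7 + 7\right) \left(-5\right) - 11\right) E{\left(c{\left(2 \right)} \right)} = \left(\left(7 + 7\right) \left(-5\right) - 11\right) \frac{\left(-4\right)^{2} \left(3 - 4\right)^{2}}{\left(1 - 4\right)^{2}} = \left(14 \left(-5\right) - 11\right) \frac{16 \left(-1\right)^{2}}{9} = \left(-70 - 11\right) 16 \cdot \frac{1}{9} \cdot 1 = \left(-81\right) \frac{16}{9} = -144$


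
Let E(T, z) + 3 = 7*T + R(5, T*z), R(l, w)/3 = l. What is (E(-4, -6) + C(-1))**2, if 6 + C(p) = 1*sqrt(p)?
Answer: (22 - I)**2 ≈ 483.0 - 44.0*I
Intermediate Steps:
R(l, w) = 3*l
C(p) = -6 + sqrt(p) (C(p) = -6 + 1*sqrt(p) = -6 + sqrt(p))
E(T, z) = 12 + 7*T (E(T, z) = -3 + (7*T + 3*5) = -3 + (7*T + 15) = -3 + (15 + 7*T) = 12 + 7*T)
(E(-4, -6) + C(-1))**2 = ((12 + 7*(-4)) + (-6 + sqrt(-1)))**2 = ((12 - 28) + (-6 + I))**2 = (-16 + (-6 + I))**2 = (-22 + I)**2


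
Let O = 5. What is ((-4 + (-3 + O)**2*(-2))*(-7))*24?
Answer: 2016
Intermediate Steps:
((-4 + (-3 + O)**2*(-2))*(-7))*24 = ((-4 + (-3 + 5)**2*(-2))*(-7))*24 = ((-4 + 2**2*(-2))*(-7))*24 = ((-4 + 4*(-2))*(-7))*24 = ((-4 - 8)*(-7))*24 = -12*(-7)*24 = 84*24 = 2016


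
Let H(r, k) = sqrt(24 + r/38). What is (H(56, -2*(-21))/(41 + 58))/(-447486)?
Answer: -sqrt(19)/38260053 ≈ -1.1393e-7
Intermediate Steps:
H(r, k) = sqrt(24 + r/38) (H(r, k) = sqrt(24 + r*(1/38)) = sqrt(24 + r/38))
(H(56, -2*(-21))/(41 + 58))/(-447486) = ((sqrt(34656 + 38*56)/38)/(41 + 58))/(-447486) = ((sqrt(34656 + 2128)/38)/99)*(-1/447486) = ((sqrt(36784)/38)*(1/99))*(-1/447486) = (((44*sqrt(19))/38)*(1/99))*(-1/447486) = ((22*sqrt(19)/19)*(1/99))*(-1/447486) = (2*sqrt(19)/171)*(-1/447486) = -sqrt(19)/38260053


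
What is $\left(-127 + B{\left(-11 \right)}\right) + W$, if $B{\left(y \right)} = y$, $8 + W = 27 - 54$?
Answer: $-173$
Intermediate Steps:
$W = -35$ ($W = -8 + \left(27 - 54\right) = -8 - 27 = -35$)
$\left(-127 + B{\left(-11 \right)}\right) + W = \left(-127 - 11\right) - 35 = -138 - 35 = -173$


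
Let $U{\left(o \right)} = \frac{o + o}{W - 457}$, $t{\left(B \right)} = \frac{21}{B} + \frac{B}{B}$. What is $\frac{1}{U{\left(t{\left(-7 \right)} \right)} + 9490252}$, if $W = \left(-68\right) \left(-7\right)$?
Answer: $\frac{19}{180314784} \approx 1.0537 \cdot 10^{-7}$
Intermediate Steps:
$W = 476$
$t{\left(B \right)} = 1 + \frac{21}{B}$ ($t{\left(B \right)} = \frac{21}{B} + 1 = 1 + \frac{21}{B}$)
$U{\left(o \right)} = \frac{2 o}{19}$ ($U{\left(o \right)} = \frac{o + o}{476 - 457} = \frac{2 o}{19}$)
$\frac{1}{U{\left(t{\left(-7 \right)} \right)} + 9490252} = \frac{1}{\frac{2 \frac{21 - 7}{-7}}{19} + 9490252} = \frac{1}{\frac{2 \left(\left(- \frac{1}{7}\right) 14\right)}{19} + 9490252} = \frac{1}{\frac{2}{19} \left(-2\right) + 9490252} = \frac{1}{- \frac{4}{19} + 9490252} = \frac{1}{\frac{180314784}{19}} = \frac{19}{180314784}$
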